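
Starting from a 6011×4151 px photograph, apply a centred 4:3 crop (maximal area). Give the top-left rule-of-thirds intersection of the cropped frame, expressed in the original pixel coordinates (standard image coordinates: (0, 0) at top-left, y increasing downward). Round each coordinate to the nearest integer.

(2083, 1384)

6011/4151 > 4/3, so the 4:3 crop keeps the full height 4151 and trims width to 4151 × 4/3 = 5534.67 px.
Left offset = (6011 − 5534.67)/2 = 238.17 px; top offset = 0.
Top-left is one-third across and one-third down within the crop:
x = 238.17 + 1 × 5534.67/3 ≈ 2083; y = 0.00 + 1 × 4151.00/3 ≈ 1384.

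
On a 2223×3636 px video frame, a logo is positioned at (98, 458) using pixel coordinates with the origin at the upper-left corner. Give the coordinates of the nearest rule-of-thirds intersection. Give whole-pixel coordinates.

(741, 1212)

Third lines: x ∈ {741, 1482}, y ∈ {1212, 2424}.
98 is closer to x = 741; 458 is closer to y = 1212.
So the nearest intersection is the upper-left power point.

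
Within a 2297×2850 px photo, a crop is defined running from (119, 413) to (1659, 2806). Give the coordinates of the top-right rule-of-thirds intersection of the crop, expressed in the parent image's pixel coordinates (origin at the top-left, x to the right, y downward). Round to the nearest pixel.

x = 1146 px, y = 1211 px

Crop width = 1659 − 119 = 1540 px; one third is 513.33 px.
Crop height = 2806 − 413 = 2393 px; one third is 797.67 px.
The top-right point is two-thirds across and one-third down within the crop:
x = 119 + 2 × 513.33 ≈ 1146; y = 413 + 1 × 797.67 ≈ 1211.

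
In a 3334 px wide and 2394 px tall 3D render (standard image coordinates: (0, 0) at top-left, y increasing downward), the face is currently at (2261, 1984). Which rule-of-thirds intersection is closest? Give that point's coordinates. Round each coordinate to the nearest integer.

Third lines: x ∈ {1111, 2223}, y ∈ {798, 1596}.
2261 is closer to x = 2223; 1984 is closer to y = 1596.
So the nearest intersection is the lower-right power point.

x = 2223 px, y = 1596 px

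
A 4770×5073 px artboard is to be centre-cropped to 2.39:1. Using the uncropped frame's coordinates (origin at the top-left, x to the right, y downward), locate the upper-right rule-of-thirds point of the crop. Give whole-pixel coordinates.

x = 3180 px, y = 2204 px

4770/5073 < 2.39/1, so the 2.39:1 crop keeps the full width 4770 and trims height to 4770 × 1/2.39 = 1995.82 px.
Top offset = (5073 − 1995.82)/2 = 1538.59 px; left offset = 0.
Upper-right is two-thirds across and one-third down within the crop:
x = 0.00 + 2 × 4770.00/3 ≈ 3180; y = 1538.59 + 1 × 1995.82/3 ≈ 2204.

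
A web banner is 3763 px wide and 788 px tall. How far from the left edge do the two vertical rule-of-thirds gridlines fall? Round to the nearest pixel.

1254 px and 2509 px

3763 / 3 = 1254.33, so the vertical lines sit at one and two thirds of 3763.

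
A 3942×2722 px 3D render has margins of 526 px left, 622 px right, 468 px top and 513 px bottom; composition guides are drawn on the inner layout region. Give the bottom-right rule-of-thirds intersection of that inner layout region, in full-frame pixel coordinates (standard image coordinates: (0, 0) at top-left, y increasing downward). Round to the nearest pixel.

Content width = 3942 − 526 − 622 = 2794 px; content height = 2722 − 468 − 513 = 1741 px.
Bottom-right is two-thirds across and two-thirds down within the inner layout region.
x = 526 + 2 × 2794/3 = 526 + 1862.67 ≈ 2389
y = 468 + 2 × 1741/3 = 468 + 1160.67 ≈ 1629

x = 2389 px, y = 1629 px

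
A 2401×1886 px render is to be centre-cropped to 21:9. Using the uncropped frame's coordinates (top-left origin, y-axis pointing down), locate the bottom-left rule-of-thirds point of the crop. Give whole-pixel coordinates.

(800, 1115)

2401/1886 < 21/9, so the 21:9 crop keeps the full width 2401 and trims height to 2401 × 9/21 = 1029.00 px.
Top offset = (1886 − 1029.00)/2 = 428.50 px; left offset = 0.
Bottom-left is one-third across and two-thirds down within the crop:
x = 0.00 + 1 × 2401.00/3 ≈ 800; y = 428.50 + 2 × 1029.00/3 ≈ 1115.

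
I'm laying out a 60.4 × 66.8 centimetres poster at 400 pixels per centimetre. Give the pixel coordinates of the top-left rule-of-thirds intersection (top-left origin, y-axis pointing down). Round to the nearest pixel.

x = 8053 px, y = 8907 px

In pixels the canvas is 60.4 × 400 = 24160 wide and 66.8 × 400 = 26720 tall.
The top-left point is one-third across and one-third down:
x = 1 × 24160/3 ≈ 8053; y = 1 × 26720/3 ≈ 8907.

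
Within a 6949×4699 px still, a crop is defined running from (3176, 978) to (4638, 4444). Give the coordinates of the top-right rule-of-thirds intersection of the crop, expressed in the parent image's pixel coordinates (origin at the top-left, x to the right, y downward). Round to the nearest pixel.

Crop width = 4638 − 3176 = 1462 px; one third is 487.33 px.
Crop height = 4444 − 978 = 3466 px; one third is 1155.33 px.
The top-right point is two-thirds across and one-third down within the crop:
x = 3176 + 2 × 487.33 ≈ 4151; y = 978 + 1 × 1155.33 ≈ 2133.

(4151, 2133)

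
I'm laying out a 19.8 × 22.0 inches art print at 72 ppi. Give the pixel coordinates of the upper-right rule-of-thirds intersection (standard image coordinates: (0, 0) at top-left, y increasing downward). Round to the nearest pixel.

In pixels the canvas is 19.8 × 72 = 1425.6 wide and 22.0 × 72 = 1584 tall.
The upper-right point is two-thirds across and one-third down:
x = 2 × 1425.6/3 ≈ 950; y = 1 × 1584/3 ≈ 528.

(950, 528)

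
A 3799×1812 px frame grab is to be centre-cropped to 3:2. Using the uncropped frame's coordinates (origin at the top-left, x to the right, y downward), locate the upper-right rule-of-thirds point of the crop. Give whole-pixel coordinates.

3799/1812 > 3/2, so the 3:2 crop keeps the full height 1812 and trims width to 1812 × 3/2 = 2718.00 px.
Left offset = (3799 − 2718.00)/2 = 540.50 px; top offset = 0.
Upper-right is two-thirds across and one-third down within the crop:
x = 540.50 + 2 × 2718.00/3 ≈ 2353; y = 0.00 + 1 × 1812.00/3 ≈ 604.

x = 2353 px, y = 604 px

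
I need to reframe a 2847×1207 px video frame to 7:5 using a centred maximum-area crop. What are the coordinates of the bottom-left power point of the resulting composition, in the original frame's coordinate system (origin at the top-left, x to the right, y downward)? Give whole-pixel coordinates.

x = 1142 px, y = 805 px

2847/1207 > 7/5, so the 7:5 crop keeps the full height 1207 and trims width to 1207 × 7/5 = 1689.80 px.
Left offset = (2847 − 1689.80)/2 = 578.60 px; top offset = 0.
Bottom-left is one-third across and two-thirds down within the crop:
x = 578.60 + 1 × 1689.80/3 ≈ 1142; y = 0.00 + 2 × 1207.00/3 ≈ 805.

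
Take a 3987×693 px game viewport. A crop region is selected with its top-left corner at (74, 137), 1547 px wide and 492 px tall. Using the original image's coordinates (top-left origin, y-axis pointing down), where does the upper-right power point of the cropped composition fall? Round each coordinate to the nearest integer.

One third of the crop width 1547 is 515.67 px.
One third of the crop height 492 is 164.00 px.
The upper-right point is two-thirds across and one-third down within the crop:
x = 74 + 2 × 515.67 ≈ 1105; y = 137 + 1 × 164.00 ≈ 301.

(1105, 301)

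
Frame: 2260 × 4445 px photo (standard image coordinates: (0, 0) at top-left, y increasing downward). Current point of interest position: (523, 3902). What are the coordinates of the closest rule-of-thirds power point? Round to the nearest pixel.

Third lines: x ∈ {753, 1507}, y ∈ {1482, 2963}.
523 is closer to x = 753; 3902 is closer to y = 2963.
So the nearest intersection is the lower-left power point.

x = 753 px, y = 2963 px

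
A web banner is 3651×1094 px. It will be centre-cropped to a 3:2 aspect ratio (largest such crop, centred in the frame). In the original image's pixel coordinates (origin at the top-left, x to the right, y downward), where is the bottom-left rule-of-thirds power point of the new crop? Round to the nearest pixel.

3651/1094 > 3/2, so the 3:2 crop keeps the full height 1094 and trims width to 1094 × 3/2 = 1641.00 px.
Left offset = (3651 − 1641.00)/2 = 1005.00 px; top offset = 0.
Bottom-left is one-third across and two-thirds down within the crop:
x = 1005.00 + 1 × 1641.00/3 ≈ 1552; y = 0.00 + 2 × 1094.00/3 ≈ 729.

x = 1552 px, y = 729 px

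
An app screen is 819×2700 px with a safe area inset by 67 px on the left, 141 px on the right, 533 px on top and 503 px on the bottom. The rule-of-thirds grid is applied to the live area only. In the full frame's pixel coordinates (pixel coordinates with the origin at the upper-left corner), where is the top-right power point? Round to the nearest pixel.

Content width = 819 − 67 − 141 = 611 px; content height = 2700 − 533 − 503 = 1664 px.
Top-right is two-thirds across and one-third down within the live area.
x = 67 + 2 × 611/3 = 67 + 407.33 ≈ 474
y = 533 + 1 × 1664/3 = 533 + 554.67 ≈ 1088

(474, 1088)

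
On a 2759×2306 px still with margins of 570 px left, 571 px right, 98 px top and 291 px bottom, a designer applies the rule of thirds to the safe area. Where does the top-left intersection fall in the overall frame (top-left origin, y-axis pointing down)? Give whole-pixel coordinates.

(1109, 737)

Content width = 2759 − 570 − 571 = 1618 px; content height = 2306 − 98 − 291 = 1917 px.
Top-left is one-third across and one-third down within the safe area.
x = 570 + 1 × 1618/3 = 570 + 539.33 ≈ 1109
y = 98 + 1 × 1917/3 = 98 + 639.00 ≈ 737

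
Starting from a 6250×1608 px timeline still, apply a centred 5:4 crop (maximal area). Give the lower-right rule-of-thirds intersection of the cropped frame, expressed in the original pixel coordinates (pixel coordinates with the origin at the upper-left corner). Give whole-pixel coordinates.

6250/1608 > 5/4, so the 5:4 crop keeps the full height 1608 and trims width to 1608 × 5/4 = 2010.00 px.
Left offset = (6250 − 2010.00)/2 = 2120.00 px; top offset = 0.
Lower-right is two-thirds across and two-thirds down within the crop:
x = 2120.00 + 2 × 2010.00/3 ≈ 3460; y = 0.00 + 2 × 1608.00/3 ≈ 1072.

(3460, 1072)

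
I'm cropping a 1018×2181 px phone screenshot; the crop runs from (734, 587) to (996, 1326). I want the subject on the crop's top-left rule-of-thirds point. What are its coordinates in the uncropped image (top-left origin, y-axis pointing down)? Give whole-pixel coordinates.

Crop width = 996 − 734 = 262 px; one third is 87.33 px.
Crop height = 1326 − 587 = 739 px; one third is 246.33 px.
The top-left point is one-third across and one-third down within the crop:
x = 734 + 1 × 87.33 ≈ 821; y = 587 + 1 × 246.33 ≈ 833.

x = 821 px, y = 833 px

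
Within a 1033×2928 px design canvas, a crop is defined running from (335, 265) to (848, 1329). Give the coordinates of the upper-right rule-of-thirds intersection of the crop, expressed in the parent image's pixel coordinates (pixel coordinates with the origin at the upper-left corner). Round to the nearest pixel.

Crop width = 848 − 335 = 513 px; one third is 171.00 px.
Crop height = 1329 − 265 = 1064 px; one third is 354.67 px.
The upper-right point is two-thirds across and one-third down within the crop:
x = 335 + 2 × 171.00 ≈ 677; y = 265 + 1 × 354.67 ≈ 620.

x = 677 px, y = 620 px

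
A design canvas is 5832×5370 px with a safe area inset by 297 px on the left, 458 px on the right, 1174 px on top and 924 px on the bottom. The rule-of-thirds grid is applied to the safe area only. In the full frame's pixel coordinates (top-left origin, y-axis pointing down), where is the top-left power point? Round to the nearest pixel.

Content width = 5832 − 297 − 458 = 5077 px; content height = 5370 − 1174 − 924 = 3272 px.
Top-left is one-third across and one-third down within the safe area.
x = 297 + 1 × 5077/3 = 297 + 1692.33 ≈ 1989
y = 1174 + 1 × 3272/3 = 1174 + 1090.67 ≈ 2265

(1989, 2265)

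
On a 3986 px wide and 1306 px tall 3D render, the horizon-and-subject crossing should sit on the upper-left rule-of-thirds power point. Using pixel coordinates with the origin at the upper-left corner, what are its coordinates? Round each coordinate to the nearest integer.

(1329, 435)

The upper-left point sits one-third of the way across and one-third of the way down.
x = 1 × 3986/3 ≈ 1329; y = 1 × 1306/3 ≈ 435.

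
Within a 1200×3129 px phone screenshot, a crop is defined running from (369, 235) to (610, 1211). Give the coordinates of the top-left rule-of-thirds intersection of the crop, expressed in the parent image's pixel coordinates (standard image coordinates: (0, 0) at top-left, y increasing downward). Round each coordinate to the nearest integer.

Crop width = 610 − 369 = 241 px; one third is 80.33 px.
Crop height = 1211 − 235 = 976 px; one third is 325.33 px.
The top-left point is one-third across and one-third down within the crop:
x = 369 + 1 × 80.33 ≈ 449; y = 235 + 1 × 325.33 ≈ 560.

x = 449 px, y = 560 px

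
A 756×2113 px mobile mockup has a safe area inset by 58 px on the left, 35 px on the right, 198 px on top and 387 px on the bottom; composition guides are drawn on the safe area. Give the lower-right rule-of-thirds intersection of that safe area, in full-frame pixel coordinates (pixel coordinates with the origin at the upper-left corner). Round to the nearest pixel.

Content width = 756 − 58 − 35 = 663 px; content height = 2113 − 198 − 387 = 1528 px.
Lower-right is two-thirds across and two-thirds down within the safe area.
x = 58 + 2 × 663/3 = 58 + 442.00 ≈ 500
y = 198 + 2 × 1528/3 = 198 + 1018.67 ≈ 1217

(500, 1217)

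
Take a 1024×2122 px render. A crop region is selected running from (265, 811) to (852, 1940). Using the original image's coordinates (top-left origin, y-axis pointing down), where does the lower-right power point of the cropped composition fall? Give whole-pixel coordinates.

(656, 1564)

Crop width = 852 − 265 = 587 px; one third is 195.67 px.
Crop height = 1940 − 811 = 1129 px; one third is 376.33 px.
The lower-right point is two-thirds across and two-thirds down within the crop:
x = 265 + 2 × 195.67 ≈ 656; y = 811 + 2 × 376.33 ≈ 1564.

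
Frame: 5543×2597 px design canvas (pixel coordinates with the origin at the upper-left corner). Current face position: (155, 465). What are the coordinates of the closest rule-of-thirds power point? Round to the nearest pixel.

Third lines: x ∈ {1848, 3695}, y ∈ {866, 1731}.
155 is closer to x = 1848; 465 is closer to y = 866.
So the nearest intersection is the upper-left power point.

(1848, 866)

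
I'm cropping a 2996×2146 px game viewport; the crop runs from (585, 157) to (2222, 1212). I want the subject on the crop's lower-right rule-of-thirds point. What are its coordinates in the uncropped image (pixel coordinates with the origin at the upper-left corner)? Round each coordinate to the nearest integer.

x = 1676 px, y = 860 px

Crop width = 2222 − 585 = 1637 px; one third is 545.67 px.
Crop height = 1212 − 157 = 1055 px; one third is 351.67 px.
The lower-right point is two-thirds across and two-thirds down within the crop:
x = 585 + 2 × 545.67 ≈ 1676; y = 157 + 2 × 351.67 ≈ 860.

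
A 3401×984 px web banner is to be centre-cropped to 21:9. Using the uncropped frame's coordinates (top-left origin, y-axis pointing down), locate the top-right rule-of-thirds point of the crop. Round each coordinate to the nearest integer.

3401/984 > 21/9, so the 21:9 crop keeps the full height 984 and trims width to 984 × 21/9 = 2296.00 px.
Left offset = (3401 − 2296.00)/2 = 552.50 px; top offset = 0.
Top-right is two-thirds across and one-third down within the crop:
x = 552.50 + 2 × 2296.00/3 ≈ 2083; y = 0.00 + 1 × 984.00/3 ≈ 328.

(2083, 328)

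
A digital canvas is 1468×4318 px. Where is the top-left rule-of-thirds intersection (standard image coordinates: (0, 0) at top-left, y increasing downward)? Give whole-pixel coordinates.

The top-left point sits one-third of the way across and one-third of the way down.
x = 1 × 1468/3 ≈ 489; y = 1 × 4318/3 ≈ 1439.

x = 489 px, y = 1439 px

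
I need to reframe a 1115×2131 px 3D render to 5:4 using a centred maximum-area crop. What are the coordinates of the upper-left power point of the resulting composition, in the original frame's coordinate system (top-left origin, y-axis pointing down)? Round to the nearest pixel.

(372, 917)

1115/2131 < 5/4, so the 5:4 crop keeps the full width 1115 and trims height to 1115 × 4/5 = 892.00 px.
Top offset = (2131 − 892.00)/2 = 619.50 px; left offset = 0.
Upper-left is one-third across and one-third down within the crop:
x = 0.00 + 1 × 1115.00/3 ≈ 372; y = 619.50 + 1 × 892.00/3 ≈ 917.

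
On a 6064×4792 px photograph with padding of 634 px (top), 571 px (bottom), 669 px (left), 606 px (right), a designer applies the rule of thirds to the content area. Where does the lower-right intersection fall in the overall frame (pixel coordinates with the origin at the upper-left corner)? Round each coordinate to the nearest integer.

Content width = 6064 − 669 − 606 = 4789 px; content height = 4792 − 634 − 571 = 3587 px.
Lower-right is two-thirds across and two-thirds down within the content area.
x = 669 + 2 × 4789/3 = 669 + 3192.67 ≈ 3862
y = 634 + 2 × 3587/3 = 634 + 2391.33 ≈ 3025

(3862, 3025)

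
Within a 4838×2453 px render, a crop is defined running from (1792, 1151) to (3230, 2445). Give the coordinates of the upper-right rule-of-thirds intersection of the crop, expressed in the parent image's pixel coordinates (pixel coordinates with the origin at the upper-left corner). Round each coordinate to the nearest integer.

(2751, 1582)

Crop width = 3230 − 1792 = 1438 px; one third is 479.33 px.
Crop height = 2445 − 1151 = 1294 px; one third is 431.33 px.
The upper-right point is two-thirds across and one-third down within the crop:
x = 1792 + 2 × 479.33 ≈ 2751; y = 1151 + 1 × 431.33 ≈ 1582.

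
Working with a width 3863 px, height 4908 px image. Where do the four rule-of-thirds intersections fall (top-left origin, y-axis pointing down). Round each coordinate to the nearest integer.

(1288, 1636), (2575, 1636), (1288, 3272), (2575, 3272)

One third of 3863 is 1287.67; one third of 4908 is 1636.
Vertical third lines at x = 1288 and x = 2575; horizontal third lines at y = 1636 and y = 3272.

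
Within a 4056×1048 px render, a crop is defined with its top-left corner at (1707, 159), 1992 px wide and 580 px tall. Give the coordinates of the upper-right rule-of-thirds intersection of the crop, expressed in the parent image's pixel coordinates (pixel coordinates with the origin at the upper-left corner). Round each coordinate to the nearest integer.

One third of the crop width 1992 is 664.00 px.
One third of the crop height 580 is 193.33 px.
The upper-right point is two-thirds across and one-third down within the crop:
x = 1707 + 2 × 664.00 ≈ 3035; y = 159 + 1 × 193.33 ≈ 352.

x = 3035 px, y = 352 px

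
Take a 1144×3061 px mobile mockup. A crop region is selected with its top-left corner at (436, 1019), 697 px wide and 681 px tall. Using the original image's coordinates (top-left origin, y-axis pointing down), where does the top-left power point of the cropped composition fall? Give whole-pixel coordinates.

One third of the crop width 697 is 232.33 px.
One third of the crop height 681 is 227.00 px.
The top-left point is one-third across and one-third down within the crop:
x = 436 + 1 × 232.33 ≈ 668; y = 1019 + 1 × 227.00 ≈ 1246.

(668, 1246)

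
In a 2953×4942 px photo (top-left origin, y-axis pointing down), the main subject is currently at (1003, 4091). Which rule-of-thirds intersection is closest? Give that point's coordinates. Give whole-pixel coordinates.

Third lines: x ∈ {984, 1969}, y ∈ {1647, 3295}.
1003 is closer to x = 984; 4091 is closer to y = 3295.
So the nearest intersection is the lower-left power point.

x = 984 px, y = 3295 px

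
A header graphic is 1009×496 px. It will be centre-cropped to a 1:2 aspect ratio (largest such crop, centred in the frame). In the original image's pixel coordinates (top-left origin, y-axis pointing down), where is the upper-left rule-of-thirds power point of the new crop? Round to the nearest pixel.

x = 463 px, y = 165 px

1009/496 > 1/2, so the 1:2 crop keeps the full height 496 and trims width to 496 × 1/2 = 248.00 px.
Left offset = (1009 − 248.00)/2 = 380.50 px; top offset = 0.
Upper-left is one-third across and one-third down within the crop:
x = 380.50 + 1 × 248.00/3 ≈ 463; y = 0.00 + 1 × 496.00/3 ≈ 165.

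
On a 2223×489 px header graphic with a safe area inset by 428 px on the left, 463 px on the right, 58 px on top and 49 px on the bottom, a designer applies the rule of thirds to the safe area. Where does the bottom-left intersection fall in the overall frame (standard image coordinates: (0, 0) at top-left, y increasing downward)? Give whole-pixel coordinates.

Content width = 2223 − 428 − 463 = 1332 px; content height = 489 − 58 − 49 = 382 px.
Bottom-left is one-third across and two-thirds down within the safe area.
x = 428 + 1 × 1332/3 = 428 + 444.00 ≈ 872
y = 58 + 2 × 382/3 = 58 + 254.67 ≈ 313

(872, 313)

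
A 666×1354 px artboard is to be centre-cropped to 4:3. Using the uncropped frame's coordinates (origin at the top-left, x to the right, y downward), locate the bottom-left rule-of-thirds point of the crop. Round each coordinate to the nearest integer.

666/1354 < 4/3, so the 4:3 crop keeps the full width 666 and trims height to 666 × 3/4 = 499.50 px.
Top offset = (1354 − 499.50)/2 = 427.25 px; left offset = 0.
Bottom-left is one-third across and two-thirds down within the crop:
x = 0.00 + 1 × 666.00/3 ≈ 222; y = 427.25 + 2 × 499.50/3 ≈ 760.

(222, 760)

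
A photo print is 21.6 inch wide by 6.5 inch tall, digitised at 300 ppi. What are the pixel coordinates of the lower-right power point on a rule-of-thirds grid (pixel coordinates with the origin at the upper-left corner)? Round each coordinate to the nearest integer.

In pixels the canvas is 21.6 × 300 = 6480 wide and 6.5 × 300 = 1950 tall.
The lower-right point is two-thirds across and two-thirds down:
x = 2 × 6480/3 ≈ 4320; y = 2 × 1950/3 ≈ 1300.

(4320, 1300)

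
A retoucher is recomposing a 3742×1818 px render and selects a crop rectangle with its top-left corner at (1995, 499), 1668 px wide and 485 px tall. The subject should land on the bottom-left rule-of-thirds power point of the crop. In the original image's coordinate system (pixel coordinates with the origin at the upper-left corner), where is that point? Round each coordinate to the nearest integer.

x = 2551 px, y = 822 px

One third of the crop width 1668 is 556.00 px.
One third of the crop height 485 is 161.67 px.
The bottom-left point is one-third across and two-thirds down within the crop:
x = 1995 + 1 × 556.00 ≈ 2551; y = 499 + 2 × 161.67 ≈ 822.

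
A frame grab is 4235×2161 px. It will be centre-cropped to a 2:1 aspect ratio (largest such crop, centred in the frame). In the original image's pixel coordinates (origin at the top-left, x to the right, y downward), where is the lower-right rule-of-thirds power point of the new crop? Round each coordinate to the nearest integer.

x = 2823 px, y = 1433 px

4235/2161 < 2/1, so the 2:1 crop keeps the full width 4235 and trims height to 4235 × 1/2 = 2117.50 px.
Top offset = (2161 − 2117.50)/2 = 21.75 px; left offset = 0.
Lower-right is two-thirds across and two-thirds down within the crop:
x = 0.00 + 2 × 4235.00/3 ≈ 2823; y = 21.75 + 2 × 2117.50/3 ≈ 1433.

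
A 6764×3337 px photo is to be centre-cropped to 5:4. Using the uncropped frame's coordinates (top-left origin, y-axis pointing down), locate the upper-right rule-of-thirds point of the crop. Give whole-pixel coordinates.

x = 4077 px, y = 1112 px

6764/3337 > 5/4, so the 5:4 crop keeps the full height 3337 and trims width to 3337 × 5/4 = 4171.25 px.
Left offset = (6764 − 4171.25)/2 = 1296.38 px; top offset = 0.
Upper-right is two-thirds across and one-third down within the crop:
x = 1296.38 + 2 × 4171.25/3 ≈ 4077; y = 0.00 + 1 × 3337.00/3 ≈ 1112.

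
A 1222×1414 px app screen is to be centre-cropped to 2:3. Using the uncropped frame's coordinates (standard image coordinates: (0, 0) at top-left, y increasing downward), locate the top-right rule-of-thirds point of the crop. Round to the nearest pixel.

1222/1414 > 2/3, so the 2:3 crop keeps the full height 1414 and trims width to 1414 × 2/3 = 942.67 px.
Left offset = (1222 − 942.67)/2 = 139.67 px; top offset = 0.
Top-right is two-thirds across and one-third down within the crop:
x = 139.67 + 2 × 942.67/3 ≈ 768; y = 0.00 + 1 × 1414.00/3 ≈ 471.

x = 768 px, y = 471 px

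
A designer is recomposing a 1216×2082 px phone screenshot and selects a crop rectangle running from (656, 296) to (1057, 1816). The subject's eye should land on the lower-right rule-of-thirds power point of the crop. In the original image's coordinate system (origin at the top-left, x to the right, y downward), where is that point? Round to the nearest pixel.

x = 923 px, y = 1309 px

Crop width = 1057 − 656 = 401 px; one third is 133.67 px.
Crop height = 1816 − 296 = 1520 px; one third is 506.67 px.
The lower-right point is two-thirds across and two-thirds down within the crop:
x = 656 + 2 × 133.67 ≈ 923; y = 296 + 2 × 506.67 ≈ 1309.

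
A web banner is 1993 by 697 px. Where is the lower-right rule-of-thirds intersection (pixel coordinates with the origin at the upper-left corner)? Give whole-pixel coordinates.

x = 1329 px, y = 465 px

The lower-right point sits two-thirds of the way across and two-thirds of the way down.
x = 2 × 1993/3 ≈ 1329; y = 2 × 697/3 ≈ 465.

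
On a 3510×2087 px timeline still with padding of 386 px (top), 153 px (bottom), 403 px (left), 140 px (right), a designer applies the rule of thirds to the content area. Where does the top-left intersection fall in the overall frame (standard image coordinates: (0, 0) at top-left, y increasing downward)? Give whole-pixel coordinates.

(1392, 902)

Content width = 3510 − 403 − 140 = 2967 px; content height = 2087 − 386 − 153 = 1548 px.
Top-left is one-third across and one-third down within the content area.
x = 403 + 1 × 2967/3 = 403 + 989.00 ≈ 1392
y = 386 + 1 × 1548/3 = 386 + 516.00 ≈ 902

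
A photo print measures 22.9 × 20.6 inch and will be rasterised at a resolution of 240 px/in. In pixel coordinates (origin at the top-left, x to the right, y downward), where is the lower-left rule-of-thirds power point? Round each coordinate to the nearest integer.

In pixels the canvas is 22.9 × 240 = 5496 wide and 20.6 × 240 = 4944 tall.
The lower-left point is one-third across and two-thirds down:
x = 1 × 5496/3 ≈ 1832; y = 2 × 4944/3 ≈ 3296.

(1832, 3296)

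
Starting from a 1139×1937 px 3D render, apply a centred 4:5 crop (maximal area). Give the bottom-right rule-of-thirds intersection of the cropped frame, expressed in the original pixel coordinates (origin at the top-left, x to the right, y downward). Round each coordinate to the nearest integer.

(759, 1206)

1139/1937 < 4/5, so the 4:5 crop keeps the full width 1139 and trims height to 1139 × 5/4 = 1423.75 px.
Top offset = (1937 − 1423.75)/2 = 256.62 px; left offset = 0.
Bottom-right is two-thirds across and two-thirds down within the crop:
x = 0.00 + 2 × 1139.00/3 ≈ 759; y = 256.62 + 2 × 1423.75/3 ≈ 1206.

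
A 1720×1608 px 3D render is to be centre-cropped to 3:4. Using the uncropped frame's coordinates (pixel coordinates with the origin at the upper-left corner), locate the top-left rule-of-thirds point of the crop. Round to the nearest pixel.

(659, 536)

1720/1608 > 3/4, so the 3:4 crop keeps the full height 1608 and trims width to 1608 × 3/4 = 1206.00 px.
Left offset = (1720 − 1206.00)/2 = 257.00 px; top offset = 0.
Top-left is one-third across and one-third down within the crop:
x = 257.00 + 1 × 1206.00/3 ≈ 659; y = 0.00 + 1 × 1608.00/3 ≈ 536.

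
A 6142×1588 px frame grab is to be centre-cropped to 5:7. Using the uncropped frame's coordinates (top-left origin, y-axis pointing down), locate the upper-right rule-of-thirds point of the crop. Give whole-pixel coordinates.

x = 3260 px, y = 529 px

6142/1588 > 5/7, so the 5:7 crop keeps the full height 1588 and trims width to 1588 × 5/7 = 1134.29 px.
Left offset = (6142 − 1134.29)/2 = 2503.86 px; top offset = 0.
Upper-right is two-thirds across and one-third down within the crop:
x = 2503.86 + 2 × 1134.29/3 ≈ 3260; y = 0.00 + 1 × 1588.00/3 ≈ 529.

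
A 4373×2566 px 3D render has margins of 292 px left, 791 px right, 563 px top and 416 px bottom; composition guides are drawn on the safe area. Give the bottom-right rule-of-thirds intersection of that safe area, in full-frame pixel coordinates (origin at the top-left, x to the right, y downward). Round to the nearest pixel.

Content width = 4373 − 292 − 791 = 3290 px; content height = 2566 − 563 − 416 = 1587 px.
Bottom-right is two-thirds across and two-thirds down within the safe area.
x = 292 + 2 × 3290/3 = 292 + 2193.33 ≈ 2485
y = 563 + 2 × 1587/3 = 563 + 1058.00 ≈ 1621

x = 2485 px, y = 1621 px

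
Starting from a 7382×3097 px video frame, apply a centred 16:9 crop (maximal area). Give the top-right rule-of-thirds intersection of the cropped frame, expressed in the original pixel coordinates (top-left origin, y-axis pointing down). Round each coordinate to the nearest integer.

(4609, 1032)

7382/3097 > 16/9, so the 16:9 crop keeps the full height 3097 and trims width to 3097 × 16/9 = 5505.78 px.
Left offset = (7382 − 5505.78)/2 = 938.11 px; top offset = 0.
Top-right is two-thirds across and one-third down within the crop:
x = 938.11 + 2 × 5505.78/3 ≈ 4609; y = 0.00 + 1 × 3097.00/3 ≈ 1032.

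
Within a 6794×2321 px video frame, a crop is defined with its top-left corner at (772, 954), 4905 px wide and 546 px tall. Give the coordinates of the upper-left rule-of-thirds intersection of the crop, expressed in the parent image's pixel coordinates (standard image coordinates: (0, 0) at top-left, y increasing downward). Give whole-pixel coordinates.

One third of the crop width 4905 is 1635.00 px.
One third of the crop height 546 is 182.00 px.
The upper-left point is one-third across and one-third down within the crop:
x = 772 + 1 × 1635.00 ≈ 2407; y = 954 + 1 × 182.00 ≈ 1136.

(2407, 1136)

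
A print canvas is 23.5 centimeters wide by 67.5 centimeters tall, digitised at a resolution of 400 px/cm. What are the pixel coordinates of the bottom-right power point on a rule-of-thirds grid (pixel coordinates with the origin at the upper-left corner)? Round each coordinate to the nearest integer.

x = 6267 px, y = 18000 px

In pixels the canvas is 23.5 × 400 = 9400 wide and 67.5 × 400 = 27000 tall.
The bottom-right point is two-thirds across and two-thirds down:
x = 2 × 9400/3 ≈ 6267; y = 2 × 27000/3 ≈ 18000.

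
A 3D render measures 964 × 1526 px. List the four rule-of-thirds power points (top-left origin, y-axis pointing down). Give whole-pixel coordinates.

One third of 964 is 321.33; one third of 1526 is 508.67.
Vertical third lines at x = 321 and x = 643; horizontal third lines at y = 509 and y = 1017.

(321, 509), (643, 509), (321, 1017), (643, 1017)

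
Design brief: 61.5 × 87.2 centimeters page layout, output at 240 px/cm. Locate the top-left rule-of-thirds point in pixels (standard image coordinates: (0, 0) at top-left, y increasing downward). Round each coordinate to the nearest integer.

In pixels the canvas is 61.5 × 240 = 14760 wide and 87.2 × 240 = 20928 tall.
The top-left point is one-third across and one-third down:
x = 1 × 14760/3 ≈ 4920; y = 1 × 20928/3 ≈ 6976.

(4920, 6976)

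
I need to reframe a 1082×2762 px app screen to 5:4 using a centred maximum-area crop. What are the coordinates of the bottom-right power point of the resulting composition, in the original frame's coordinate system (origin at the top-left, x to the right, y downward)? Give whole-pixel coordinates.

x = 721 px, y = 1525 px

1082/2762 < 5/4, so the 5:4 crop keeps the full width 1082 and trims height to 1082 × 4/5 = 865.60 px.
Top offset = (2762 − 865.60)/2 = 948.20 px; left offset = 0.
Bottom-right is two-thirds across and two-thirds down within the crop:
x = 0.00 + 2 × 1082.00/3 ≈ 721; y = 948.20 + 2 × 865.60/3 ≈ 1525.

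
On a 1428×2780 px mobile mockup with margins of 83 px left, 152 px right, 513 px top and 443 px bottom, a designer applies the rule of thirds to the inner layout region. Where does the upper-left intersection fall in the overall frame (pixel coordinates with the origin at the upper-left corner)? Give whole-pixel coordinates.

Content width = 1428 − 83 − 152 = 1193 px; content height = 2780 − 513 − 443 = 1824 px.
Upper-left is one-third across and one-third down within the inner layout region.
x = 83 + 1 × 1193/3 = 83 + 397.67 ≈ 481
y = 513 + 1 × 1824/3 = 513 + 608.00 ≈ 1121

(481, 1121)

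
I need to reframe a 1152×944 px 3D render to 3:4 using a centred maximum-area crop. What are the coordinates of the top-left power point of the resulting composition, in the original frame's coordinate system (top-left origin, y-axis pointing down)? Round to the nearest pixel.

(458, 315)

1152/944 > 3/4, so the 3:4 crop keeps the full height 944 and trims width to 944 × 3/4 = 708.00 px.
Left offset = (1152 − 708.00)/2 = 222.00 px; top offset = 0.
Top-left is one-third across and one-third down within the crop:
x = 222.00 + 1 × 708.00/3 ≈ 458; y = 0.00 + 1 × 944.00/3 ≈ 315.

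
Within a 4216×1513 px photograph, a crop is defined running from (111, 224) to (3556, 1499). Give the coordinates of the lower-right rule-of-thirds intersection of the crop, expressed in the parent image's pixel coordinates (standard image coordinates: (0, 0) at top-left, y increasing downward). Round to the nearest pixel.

x = 2408 px, y = 1074 px

Crop width = 3556 − 111 = 3445 px; one third is 1148.33 px.
Crop height = 1499 − 224 = 1275 px; one third is 425.00 px.
The lower-right point is two-thirds across and two-thirds down within the crop:
x = 111 + 2 × 1148.33 ≈ 2408; y = 224 + 2 × 425.00 ≈ 1074.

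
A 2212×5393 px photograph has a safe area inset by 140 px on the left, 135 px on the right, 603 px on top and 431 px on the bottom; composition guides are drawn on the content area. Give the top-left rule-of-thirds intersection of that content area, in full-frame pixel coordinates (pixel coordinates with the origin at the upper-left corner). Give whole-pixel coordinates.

x = 786 px, y = 2056 px

Content width = 2212 − 140 − 135 = 1937 px; content height = 5393 − 603 − 431 = 4359 px.
Top-left is one-third across and one-third down within the content area.
x = 140 + 1 × 1937/3 = 140 + 645.67 ≈ 786
y = 603 + 1 × 4359/3 = 603 + 1453.00 ≈ 2056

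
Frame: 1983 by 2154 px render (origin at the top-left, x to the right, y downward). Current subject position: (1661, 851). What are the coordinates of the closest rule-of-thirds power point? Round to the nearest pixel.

x = 1322 px, y = 718 px

Third lines: x ∈ {661, 1322}, y ∈ {718, 1436}.
1661 is closer to x = 1322; 851 is closer to y = 718.
So the nearest intersection is the upper-right power point.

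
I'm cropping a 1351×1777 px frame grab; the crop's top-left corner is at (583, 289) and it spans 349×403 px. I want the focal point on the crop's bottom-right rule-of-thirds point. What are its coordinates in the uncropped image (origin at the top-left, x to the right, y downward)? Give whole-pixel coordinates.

One third of the crop width 349 is 116.33 px.
One third of the crop height 403 is 134.33 px.
The bottom-right point is two-thirds across and two-thirds down within the crop:
x = 583 + 2 × 116.33 ≈ 816; y = 289 + 2 × 134.33 ≈ 558.

x = 816 px, y = 558 px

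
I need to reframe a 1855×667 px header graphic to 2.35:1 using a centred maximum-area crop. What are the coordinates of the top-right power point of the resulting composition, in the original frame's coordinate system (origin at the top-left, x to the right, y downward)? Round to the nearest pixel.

1855/667 > 2.35/1, so the 2.35:1 crop keeps the full height 667 and trims width to 667 × 2.35/1 = 1567.45 px.
Left offset = (1855 − 1567.45)/2 = 143.77 px; top offset = 0.
Top-right is two-thirds across and one-third down within the crop:
x = 143.77 + 2 × 1567.45/3 ≈ 1189; y = 0.00 + 1 × 667.00/3 ≈ 222.

(1189, 222)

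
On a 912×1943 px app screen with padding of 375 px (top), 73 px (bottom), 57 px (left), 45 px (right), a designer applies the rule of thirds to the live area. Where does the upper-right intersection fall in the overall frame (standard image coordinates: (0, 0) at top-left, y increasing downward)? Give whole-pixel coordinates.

Content width = 912 − 57 − 45 = 810 px; content height = 1943 − 375 − 73 = 1495 px.
Upper-right is two-thirds across and one-third down within the live area.
x = 57 + 2 × 810/3 = 57 + 540.00 ≈ 597
y = 375 + 1 × 1495/3 = 375 + 498.33 ≈ 873

(597, 873)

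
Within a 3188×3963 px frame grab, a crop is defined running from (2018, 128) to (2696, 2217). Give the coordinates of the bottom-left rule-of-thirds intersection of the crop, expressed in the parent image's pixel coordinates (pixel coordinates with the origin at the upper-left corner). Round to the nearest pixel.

x = 2244 px, y = 1521 px

Crop width = 2696 − 2018 = 678 px; one third is 226.00 px.
Crop height = 2217 − 128 = 2089 px; one third is 696.33 px.
The bottom-left point is one-third across and two-thirds down within the crop:
x = 2018 + 1 × 226.00 ≈ 2244; y = 128 + 2 × 696.33 ≈ 1521.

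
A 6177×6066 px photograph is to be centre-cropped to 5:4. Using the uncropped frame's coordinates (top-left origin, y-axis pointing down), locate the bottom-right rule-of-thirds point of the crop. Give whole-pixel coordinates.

(4118, 3857)

6177/6066 < 5/4, so the 5:4 crop keeps the full width 6177 and trims height to 6177 × 4/5 = 4941.60 px.
Top offset = (6066 − 4941.60)/2 = 562.20 px; left offset = 0.
Bottom-right is two-thirds across and two-thirds down within the crop:
x = 0.00 + 2 × 6177.00/3 ≈ 4118; y = 562.20 + 2 × 4941.60/3 ≈ 3857.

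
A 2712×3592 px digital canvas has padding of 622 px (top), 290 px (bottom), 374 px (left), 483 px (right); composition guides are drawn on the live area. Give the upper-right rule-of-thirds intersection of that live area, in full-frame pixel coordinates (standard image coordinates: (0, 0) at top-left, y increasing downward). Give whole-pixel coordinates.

Content width = 2712 − 374 − 483 = 1855 px; content height = 3592 − 622 − 290 = 2680 px.
Upper-right is two-thirds across and one-third down within the live area.
x = 374 + 2 × 1855/3 = 374 + 1236.67 ≈ 1611
y = 622 + 1 × 2680/3 = 622 + 893.33 ≈ 1515

(1611, 1515)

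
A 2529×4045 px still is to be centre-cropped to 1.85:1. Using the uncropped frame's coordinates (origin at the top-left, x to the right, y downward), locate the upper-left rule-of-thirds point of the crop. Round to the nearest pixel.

2529/4045 < 1.85/1, so the 1.85:1 crop keeps the full width 2529 and trims height to 2529 × 1/1.85 = 1367.03 px.
Top offset = (4045 − 1367.03)/2 = 1338.99 px; left offset = 0.
Upper-left is one-third across and one-third down within the crop:
x = 0.00 + 1 × 2529.00/3 ≈ 843; y = 1338.99 + 1 × 1367.03/3 ≈ 1795.

(843, 1795)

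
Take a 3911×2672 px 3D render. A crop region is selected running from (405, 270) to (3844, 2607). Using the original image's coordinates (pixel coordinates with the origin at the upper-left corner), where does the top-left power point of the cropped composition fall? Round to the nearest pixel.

Crop width = 3844 − 405 = 3439 px; one third is 1146.33 px.
Crop height = 2607 − 270 = 2337 px; one third is 779.00 px.
The top-left point is one-third across and one-third down within the crop:
x = 405 + 1 × 1146.33 ≈ 1551; y = 270 + 1 × 779.00 ≈ 1049.

x = 1551 px, y = 1049 px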